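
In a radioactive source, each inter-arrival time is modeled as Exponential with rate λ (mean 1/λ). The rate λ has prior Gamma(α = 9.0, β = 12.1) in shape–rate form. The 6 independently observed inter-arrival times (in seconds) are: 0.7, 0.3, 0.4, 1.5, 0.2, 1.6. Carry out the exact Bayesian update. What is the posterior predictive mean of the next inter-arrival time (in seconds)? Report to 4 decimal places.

1.2000

With a Gamma(shape α, rate β) prior on the exponential rate λ, the posterior after n observations with total T = Σxᵢ is Gamma(α+n, β+T).
Sum of observations T = 4.7 seconds; n = 6.
Posterior: Gamma(9.0+6, 12.1+4.7) = Gamma(15.0, 16.8).
The predictive distribution for the next observation is Lomax; its mean is β/(α−1) = 16.8/14.0 = 1.2000.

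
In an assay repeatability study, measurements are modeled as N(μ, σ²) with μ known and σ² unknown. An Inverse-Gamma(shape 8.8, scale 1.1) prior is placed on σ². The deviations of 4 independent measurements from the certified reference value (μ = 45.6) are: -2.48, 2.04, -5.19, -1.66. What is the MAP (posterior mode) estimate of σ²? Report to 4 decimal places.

1.7883

With known mean μ and an Inverse-Gamma(α, β) prior on σ², the Normal likelihood is conjugate: posterior is Inv-Gamma(α + n/2, β + Σ(xᵢ−μ)²/2).
Σ(xᵢ−μ)² = (-2.48)² + (2.04)² + (-5.19)² + (-1.66)² = 40.0037.
Posterior: Inv-Gamma(8.8 + 4/2, 1.1 + 40.0037/2) = Inv-Gamma(10.80, 21.10185).
Mode = β/(α+1) = 21.10185/11.80 = 1.7883.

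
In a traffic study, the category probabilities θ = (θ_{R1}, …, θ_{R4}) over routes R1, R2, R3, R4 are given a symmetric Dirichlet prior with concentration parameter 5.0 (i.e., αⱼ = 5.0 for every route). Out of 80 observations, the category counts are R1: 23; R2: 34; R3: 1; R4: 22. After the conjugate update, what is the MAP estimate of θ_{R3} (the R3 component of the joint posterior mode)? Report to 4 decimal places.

0.0521

The Dirichlet prior is conjugate to the Multinomial likelihood: each posterior αⱼ = prior αⱼ + observed count nⱼ.
Posterior concentration: (28.0, 39.0, 6.0, 27.0), total = 100.0.
Joint mode component: (α_{R3}−1)/(Σα−K) = 5.0/96.0 = 0.0521.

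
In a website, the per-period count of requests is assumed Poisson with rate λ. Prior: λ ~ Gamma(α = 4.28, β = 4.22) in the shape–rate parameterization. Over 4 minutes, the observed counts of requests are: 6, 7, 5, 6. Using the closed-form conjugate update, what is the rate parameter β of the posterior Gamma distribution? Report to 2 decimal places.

8.22

With a Gamma(shape α, rate β) prior, the Poisson likelihood is conjugate: the posterior is Gamma(α + ΣXᵢ, β + n).
Sum of counts S = 24 over n = 4 minutes.
Posterior: Gamma(α+S, β+n) = Gamma(4.28+24, 4.22+4) = Gamma(28.28, 8.22).
Posterior β = 8.22.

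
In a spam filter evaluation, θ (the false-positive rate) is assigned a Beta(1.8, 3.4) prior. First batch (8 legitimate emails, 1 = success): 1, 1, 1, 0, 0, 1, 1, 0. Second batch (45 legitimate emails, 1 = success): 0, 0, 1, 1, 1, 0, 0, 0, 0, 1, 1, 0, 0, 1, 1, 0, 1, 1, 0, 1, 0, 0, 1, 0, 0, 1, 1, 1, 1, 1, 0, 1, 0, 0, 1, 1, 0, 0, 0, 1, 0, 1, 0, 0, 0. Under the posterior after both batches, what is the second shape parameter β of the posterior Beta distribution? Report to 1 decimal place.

30.4

The Beta prior is conjugate to a Binomial/Bernoulli likelihood; the update adds successes to α and failures to β.
After batch 1: Beta(1.8+5, 3.4+3) = Beta(6.8, 6.4).
After batch 2: Beta(6.8+21, 6.4+24) = Beta(27.8, 30.4).
Posterior β = 30.4.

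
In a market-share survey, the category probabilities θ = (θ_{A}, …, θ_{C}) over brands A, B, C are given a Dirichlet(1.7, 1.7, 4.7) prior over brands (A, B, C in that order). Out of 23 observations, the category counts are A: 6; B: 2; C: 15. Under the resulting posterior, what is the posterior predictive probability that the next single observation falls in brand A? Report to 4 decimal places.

0.2476

The Dirichlet prior is conjugate to the Multinomial likelihood: each posterior αⱼ = prior αⱼ + observed count nⱼ.
Posterior concentration: (7.7, 3.7, 19.7), total = 31.1.
P(next = A | data) = α_{A}/Σα = 0.2476.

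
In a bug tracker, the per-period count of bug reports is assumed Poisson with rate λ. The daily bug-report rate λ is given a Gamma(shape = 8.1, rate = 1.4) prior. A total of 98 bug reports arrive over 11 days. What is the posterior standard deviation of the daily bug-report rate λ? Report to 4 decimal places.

0.8307

With a Gamma(shape α, rate β) prior, the Poisson likelihood is conjugate: the posterior is Gamma(α + ΣXᵢ, β + n).
Posterior: Gamma(α+S, β+n) = Gamma(8.1+98, 1.4+11) = Gamma(106.1, 12.4).
SD = √α/β = √106.1/12.4 = 0.8307.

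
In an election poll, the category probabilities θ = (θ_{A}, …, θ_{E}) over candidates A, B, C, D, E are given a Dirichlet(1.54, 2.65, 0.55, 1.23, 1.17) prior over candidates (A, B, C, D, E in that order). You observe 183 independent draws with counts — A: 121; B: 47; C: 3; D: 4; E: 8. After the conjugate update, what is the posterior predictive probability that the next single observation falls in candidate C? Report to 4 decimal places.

The Dirichlet prior is conjugate to the Multinomial likelihood: each posterior αⱼ = prior αⱼ + observed count nⱼ.
Posterior concentration: (122.54, 49.65, 3.55, 5.23, 9.17), total = 190.14.
P(next = C | data) = α_{C}/Σα = 0.0187.

0.0187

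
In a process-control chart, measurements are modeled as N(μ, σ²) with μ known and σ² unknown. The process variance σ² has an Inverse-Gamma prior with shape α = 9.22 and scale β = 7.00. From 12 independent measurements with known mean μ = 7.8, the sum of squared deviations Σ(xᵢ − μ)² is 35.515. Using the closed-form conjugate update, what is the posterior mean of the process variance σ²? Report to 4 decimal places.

With known mean μ and an Inverse-Gamma(α, β) prior on σ², the Normal likelihood is conjugate: posterior is Inv-Gamma(α + n/2, β + Σ(xᵢ−μ)²/2).
Posterior: Inv-Gamma(9.22 + 12/2, 7.00 + 35.515/2) = Inv-Gamma(15.22, 24.7575).
E[σ²|data] = β/(α−1) = 24.7575/14.22 = 1.7410.

1.7410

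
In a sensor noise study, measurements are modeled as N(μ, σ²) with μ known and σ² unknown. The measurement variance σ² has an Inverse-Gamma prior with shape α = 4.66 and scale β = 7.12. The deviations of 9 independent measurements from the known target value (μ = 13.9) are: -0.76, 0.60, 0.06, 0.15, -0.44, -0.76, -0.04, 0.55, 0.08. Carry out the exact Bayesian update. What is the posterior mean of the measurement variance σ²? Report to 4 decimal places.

With known mean μ and an Inverse-Gamma(α, β) prior on σ², the Normal likelihood is conjugate: posterior is Inv-Gamma(α + n/2, β + Σ(xᵢ−μ)²/2).
Σ(xᵢ−μ)² = (-0.76)² + (0.60)² + (0.06)² + (0.15)² + (-0.44)² + (-0.76)² + (-0.04)² + (0.55)² + (0.08)² = 2.0454.
Posterior: Inv-Gamma(4.66 + 9/2, 7.12 + 2.0454/2) = Inv-Gamma(9.16, 8.14270).
E[σ²|data] = β/(α−1) = 8.14270/8.16 = 0.9979.

0.9979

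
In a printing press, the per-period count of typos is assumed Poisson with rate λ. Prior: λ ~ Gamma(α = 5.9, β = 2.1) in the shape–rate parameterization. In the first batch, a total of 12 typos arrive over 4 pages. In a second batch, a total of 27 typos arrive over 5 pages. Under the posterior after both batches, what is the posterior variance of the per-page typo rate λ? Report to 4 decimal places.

With a Gamma(shape α, rate β) prior, the Poisson likelihood is conjugate: the posterior is Gamma(α + ΣXᵢ, β + n).
After batch 1: Gamma(α+S, β+n) = Gamma(5.9+12, 2.1+4) = Gamma(17.9, 6.1).
After batch 2: Gamma(α+S, β+n) = Gamma(17.9+27, 6.1+5) = Gamma(44.9, 11.1).
Var = α/β² = 44.9/11.1² = 0.3644.

0.3644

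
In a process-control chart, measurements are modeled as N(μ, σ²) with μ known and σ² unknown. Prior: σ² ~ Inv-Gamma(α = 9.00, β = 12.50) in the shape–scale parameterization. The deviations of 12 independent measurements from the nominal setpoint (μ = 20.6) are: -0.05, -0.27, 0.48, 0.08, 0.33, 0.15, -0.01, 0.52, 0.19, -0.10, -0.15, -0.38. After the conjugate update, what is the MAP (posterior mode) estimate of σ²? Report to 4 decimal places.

0.8102

With known mean μ and an Inverse-Gamma(α, β) prior on σ², the Normal likelihood is conjugate: posterior is Inv-Gamma(α + n/2, β + Σ(xᵢ−μ)²/2).
Σ(xᵢ−μ)² = (-0.05)² + (-0.27)² + (0.48)² + (0.08)² + (0.33)² + (0.15)² + (-0.01)² + (0.52)² + (0.19)² + (-0.10)² + (-0.15)² + (-0.38)² = 0.9271.
Posterior: Inv-Gamma(9.00 + 12/2, 12.50 + 0.9271/2) = Inv-Gamma(15.00, 12.96355).
Mode = β/(α+1) = 12.96355/16.00 = 0.8102.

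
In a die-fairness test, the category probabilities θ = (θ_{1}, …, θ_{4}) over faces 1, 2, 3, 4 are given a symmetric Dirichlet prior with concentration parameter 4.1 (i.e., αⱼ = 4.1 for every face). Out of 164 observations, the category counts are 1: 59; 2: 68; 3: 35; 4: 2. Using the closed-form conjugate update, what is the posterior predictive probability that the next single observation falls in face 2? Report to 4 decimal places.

The Dirichlet prior is conjugate to the Multinomial likelihood: each posterior αⱼ = prior αⱼ + observed count nⱼ.
Posterior concentration: (63.1, 72.1, 39.1, 6.1), total = 180.4.
P(next = 2 | data) = α_{2}/Σα = 0.3997.

0.3997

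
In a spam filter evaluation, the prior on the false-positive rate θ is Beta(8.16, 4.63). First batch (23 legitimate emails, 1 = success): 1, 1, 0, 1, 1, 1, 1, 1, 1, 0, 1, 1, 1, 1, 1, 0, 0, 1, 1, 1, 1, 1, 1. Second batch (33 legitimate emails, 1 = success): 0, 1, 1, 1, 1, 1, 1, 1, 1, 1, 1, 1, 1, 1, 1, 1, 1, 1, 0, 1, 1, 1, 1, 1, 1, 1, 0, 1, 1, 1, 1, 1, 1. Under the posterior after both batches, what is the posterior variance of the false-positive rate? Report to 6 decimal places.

The Beta prior is conjugate to a Binomial/Bernoulli likelihood; the update adds successes to α and failures to β.
After batch 1: Beta(8.16+19, 4.63+4) = Beta(27.16, 8.63).
After batch 2: Beta(27.16+30, 8.63+3) = Beta(57.16, 11.63).
Var = αβ/((α+β)²(α+β+1)) = 57.16·11.63/(68.79²·69.79) = 0.002013.

0.002013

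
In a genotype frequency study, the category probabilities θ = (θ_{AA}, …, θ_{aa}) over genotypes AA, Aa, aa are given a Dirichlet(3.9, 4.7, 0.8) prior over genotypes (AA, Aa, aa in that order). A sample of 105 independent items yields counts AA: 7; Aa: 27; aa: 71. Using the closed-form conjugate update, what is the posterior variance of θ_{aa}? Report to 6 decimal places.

The Dirichlet prior is conjugate to the Multinomial likelihood: each posterior αⱼ = prior αⱼ + observed count nⱼ.
Posterior concentration: (10.9, 31.7, 71.8), total = 114.4.
Var[θ_j] = α_j(Σα−α_j)/((Σα)²(Σα+1)) = 71.8·42.6/(114.4²·115.4) = 0.002025.

0.002025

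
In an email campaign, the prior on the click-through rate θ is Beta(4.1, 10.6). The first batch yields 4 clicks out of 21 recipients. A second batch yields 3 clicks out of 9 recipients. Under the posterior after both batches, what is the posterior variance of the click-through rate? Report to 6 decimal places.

The Beta prior is conjugate to a Binomial/Bernoulli likelihood; the update adds successes to α and failures to β.
After batch 1: Beta(4.1+4, 10.6+17) = Beta(8.1, 27.6).
After batch 2: Beta(8.1+3, 27.6+6) = Beta(11.1, 33.6).
Var = αβ/((α+β)²(α+β+1)) = 11.1·33.6/(44.7²·45.7) = 0.004084.

0.004084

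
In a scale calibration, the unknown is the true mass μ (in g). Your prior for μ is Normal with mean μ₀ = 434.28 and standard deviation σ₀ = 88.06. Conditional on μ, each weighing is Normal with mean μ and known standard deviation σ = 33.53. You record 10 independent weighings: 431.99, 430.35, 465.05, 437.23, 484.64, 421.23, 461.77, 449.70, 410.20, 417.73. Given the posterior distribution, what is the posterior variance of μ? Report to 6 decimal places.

For Normal data with known variance σ², a Normal(μ₀, σ₀²) prior on μ is conjugate. Posterior precision = 1/σ₀² + n/σ²; posterior mean is the precision-weighted average of μ₀ and x̄.
σ₀² = 88.06² = 7754.5636, σ² = 33.53² = 1124.2609; σ² + n·σ₀² = 1124.2609 + 10·7754.5636 = 78669.8969.
Posterior precision = 1/σ₀² + n/σ² = 1/7754.5636 + 10/1124.2609 = (σ² + n·σ₀²)/(σ₀²σ²) = 78669.8969/(7754.5636·1124.2609); posterior variance σₙ² = σ₀²σ²/(σ² + n·σ₀²) = 7754.5636·1124.2609/78669.8969 = 110.819424.

110.819424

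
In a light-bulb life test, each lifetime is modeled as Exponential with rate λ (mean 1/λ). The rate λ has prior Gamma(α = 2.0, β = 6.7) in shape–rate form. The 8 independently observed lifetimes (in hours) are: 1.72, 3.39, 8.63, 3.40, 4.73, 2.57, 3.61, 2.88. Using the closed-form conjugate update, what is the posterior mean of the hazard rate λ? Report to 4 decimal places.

0.2657

With a Gamma(shape α, rate β) prior on the exponential rate λ, the posterior after n observations with total T = Σxᵢ is Gamma(α+n, β+T).
Sum of observations T = 30.93 hours; n = 8.
Posterior: Gamma(2.0+8, 6.7+30.93) = Gamma(10.0, 37.63).
Posterior mean of λ = α/β = 10.0/37.63 = 0.2657.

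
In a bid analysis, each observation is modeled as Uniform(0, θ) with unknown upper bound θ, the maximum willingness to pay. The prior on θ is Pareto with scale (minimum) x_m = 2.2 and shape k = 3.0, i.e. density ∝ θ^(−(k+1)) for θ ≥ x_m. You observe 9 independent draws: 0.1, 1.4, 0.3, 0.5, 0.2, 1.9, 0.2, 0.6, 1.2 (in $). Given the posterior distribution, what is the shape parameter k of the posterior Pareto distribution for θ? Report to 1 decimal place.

A Pareto(scale x_m, shape k) prior on the upper bound θ of Uniform(0, θ) is conjugate: posterior is Pareto(max(x_m, max xᵢ), k + n).
Sample maximum = 1.9; prior scale x_m = 2.2 → posterior scale = max = 2.2.
Posterior shape = 3.0 + 9 = 12.0.
Posterior shape k = 12.0.

12.0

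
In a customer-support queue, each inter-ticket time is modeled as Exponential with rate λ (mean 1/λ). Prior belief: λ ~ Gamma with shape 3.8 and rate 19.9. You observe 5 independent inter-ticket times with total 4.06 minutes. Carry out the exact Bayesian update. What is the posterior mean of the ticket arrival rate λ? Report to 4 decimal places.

With a Gamma(shape α, rate β) prior on the exponential rate λ, the posterior after n observations with total T = Σxᵢ is Gamma(α+n, β+T).
Posterior: Gamma(3.8+5, 19.9+4.06) = Gamma(8.8, 23.96).
Posterior mean of λ = α/β = 8.8/23.96 = 0.3673.

0.3673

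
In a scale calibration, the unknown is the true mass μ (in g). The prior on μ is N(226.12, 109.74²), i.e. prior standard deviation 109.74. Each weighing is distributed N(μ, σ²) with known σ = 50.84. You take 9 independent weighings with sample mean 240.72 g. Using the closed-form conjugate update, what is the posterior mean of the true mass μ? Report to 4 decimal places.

240.3799

For Normal data with known variance σ², a Normal(μ₀, σ₀²) prior on μ is conjugate. Posterior precision = 1/σ₀² + n/σ²; posterior mean is the precision-weighted average of μ₀ and x̄.
n·x̄ = 9·240.72 = 2166.48.
σ₀² = 109.74² = 12042.8676, σ² = 50.84² = 2584.7056; σ² + n·σ₀² = 2584.7056 + 9·12042.8676 = 110970.514.
Posterior mean = (μ₀/σ₀² + n·x̄/σ²)/(1/σ₀² + n/σ²) = (σ²·μ₀ + σ₀²·n·x̄)/(σ² + n·σ₀²) = (2584.7056·226.12 + 12042.8676·2166.48)/110970.514 = 26675085.42832/110970.514 = 240.3799.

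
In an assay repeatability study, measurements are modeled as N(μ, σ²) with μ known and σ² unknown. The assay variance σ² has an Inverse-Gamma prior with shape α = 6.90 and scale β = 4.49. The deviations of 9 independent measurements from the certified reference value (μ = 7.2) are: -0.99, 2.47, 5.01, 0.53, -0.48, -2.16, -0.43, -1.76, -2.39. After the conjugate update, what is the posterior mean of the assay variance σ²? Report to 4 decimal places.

With known mean μ and an Inverse-Gamma(α, β) prior on σ², the Normal likelihood is conjugate: posterior is Inv-Gamma(α + n/2, β + Σ(xᵢ−μ)²/2).
Σ(xᵢ−μ)² = (-0.99)² + (2.47)² + (5.01)² + (0.53)² + (-0.48)² + (-2.16)² + (-0.43)² + (-1.76)² + (-2.39)² = 46.3526.
Posterior: Inv-Gamma(6.90 + 9/2, 4.49 + 46.3526/2) = Inv-Gamma(11.40, 27.66630).
E[σ²|data] = β/(α−1) = 27.66630/10.40 = 2.6602.

2.6602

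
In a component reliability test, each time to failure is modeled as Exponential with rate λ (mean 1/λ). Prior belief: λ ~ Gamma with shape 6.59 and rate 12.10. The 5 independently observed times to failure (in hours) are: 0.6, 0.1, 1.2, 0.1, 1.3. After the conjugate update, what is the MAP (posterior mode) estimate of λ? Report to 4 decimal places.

With a Gamma(shape α, rate β) prior on the exponential rate λ, the posterior after n observations with total T = Σxᵢ is Gamma(α+n, β+T).
Sum of observations T = 3.3 hours; n = 5.
Posterior: Gamma(6.59+5, 12.10+3.3) = Gamma(11.59, 15.40).
Mode = (α−1)/β = 0.6877.

0.6877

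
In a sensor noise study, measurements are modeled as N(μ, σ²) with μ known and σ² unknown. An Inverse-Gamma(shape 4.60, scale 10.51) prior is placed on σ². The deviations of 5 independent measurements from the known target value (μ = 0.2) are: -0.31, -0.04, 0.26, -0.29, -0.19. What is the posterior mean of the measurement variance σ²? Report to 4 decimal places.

1.7464

With known mean μ and an Inverse-Gamma(α, β) prior on σ², the Normal likelihood is conjugate: posterior is Inv-Gamma(α + n/2, β + Σ(xᵢ−μ)²/2).
Σ(xᵢ−μ)² = (-0.31)² + (-0.04)² + (0.26)² + (-0.29)² + (-0.19)² = 0.2855.
Posterior: Inv-Gamma(4.60 + 5/2, 10.51 + 0.2855/2) = Inv-Gamma(7.10, 10.65275).
E[σ²|data] = β/(α−1) = 10.65275/6.10 = 1.7464.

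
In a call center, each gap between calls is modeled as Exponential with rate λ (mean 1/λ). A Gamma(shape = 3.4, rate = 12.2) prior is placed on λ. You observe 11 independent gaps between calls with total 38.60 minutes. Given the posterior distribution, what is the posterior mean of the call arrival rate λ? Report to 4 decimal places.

0.2835

With a Gamma(shape α, rate β) prior on the exponential rate λ, the posterior after n observations with total T = Σxᵢ is Gamma(α+n, β+T).
Posterior: Gamma(3.4+11, 12.2+38.60) = Gamma(14.4, 50.80).
Posterior mean of λ = α/β = 14.4/50.80 = 0.2835.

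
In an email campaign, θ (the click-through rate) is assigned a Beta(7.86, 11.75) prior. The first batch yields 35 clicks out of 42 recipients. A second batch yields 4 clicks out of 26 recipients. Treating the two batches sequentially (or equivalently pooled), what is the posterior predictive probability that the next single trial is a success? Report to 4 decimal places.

0.5349

The Beta prior is conjugate to a Binomial/Bernoulli likelihood; the update adds successes to α and failures to β.
After batch 1: Beta(7.86+35, 11.75+7) = Beta(42.86, 18.75).
After batch 2: Beta(42.86+4, 18.75+22) = Beta(46.86, 40.75).
For a single future Bernoulli trial, P(success | data) = α/(α+β) = 0.5349.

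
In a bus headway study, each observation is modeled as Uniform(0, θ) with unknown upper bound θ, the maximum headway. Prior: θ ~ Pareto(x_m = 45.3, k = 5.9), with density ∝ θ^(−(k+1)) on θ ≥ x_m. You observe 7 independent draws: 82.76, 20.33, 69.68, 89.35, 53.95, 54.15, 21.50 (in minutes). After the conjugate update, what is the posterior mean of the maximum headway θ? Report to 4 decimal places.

A Pareto(scale x_m, shape k) prior on the upper bound θ of Uniform(0, θ) is conjugate: posterior is Pareto(max(x_m, max xᵢ), k + n).
Sample maximum = 89.35; prior scale x_m = 45.3 → posterior scale = max = 89.35.
Posterior shape = 5.9 + 7 = 12.9.
E[θ|data] = k·x_m/(k−1) = 12.9·89.35/11.9 = 96.8584.

96.8584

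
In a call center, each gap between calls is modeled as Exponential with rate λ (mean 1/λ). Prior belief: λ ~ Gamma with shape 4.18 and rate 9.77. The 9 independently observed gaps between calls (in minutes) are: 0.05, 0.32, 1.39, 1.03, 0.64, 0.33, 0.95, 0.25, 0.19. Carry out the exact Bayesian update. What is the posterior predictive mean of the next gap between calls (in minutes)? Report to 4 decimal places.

With a Gamma(shape α, rate β) prior on the exponential rate λ, the posterior after n observations with total T = Σxᵢ is Gamma(α+n, β+T).
Sum of observations T = 5.15 minutes; n = 9.
Posterior: Gamma(4.18+9, 9.77+5.15) = Gamma(13.18, 14.92).
The predictive distribution for the next observation is Lomax; its mean is β/(α−1) = 14.92/12.18 = 1.2250.

1.2250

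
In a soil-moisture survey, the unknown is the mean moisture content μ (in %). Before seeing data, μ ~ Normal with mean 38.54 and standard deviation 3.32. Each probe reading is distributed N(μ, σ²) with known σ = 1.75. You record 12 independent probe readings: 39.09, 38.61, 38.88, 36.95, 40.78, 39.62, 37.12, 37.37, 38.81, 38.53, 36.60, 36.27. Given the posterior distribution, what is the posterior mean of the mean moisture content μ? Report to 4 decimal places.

For Normal data with known variance σ², a Normal(μ₀, σ₀²) prior on μ is conjugate. Posterior precision = 1/σ₀² + n/σ²; posterior mean is the precision-weighted average of μ₀ and x̄.
Σxᵢ = 39.09 + 38.61 + 38.88 + 36.95 + 40.78 + 39.62 + 37.12 + 37.37 + 38.81 + 38.53 + 36.60 + 36.27 = 458.63, so n·x̄ = 458.63.
σ₀² = 3.32² = 11.0224, σ² = 1.75² = 3.0625; σ² + n·σ₀² = 3.0625 + 12·11.0224 = 135.3313.
Posterior mean = (μ₀/σ₀² + n·x̄/σ²)/(1/σ₀² + n/σ²) = (σ²·μ₀ + σ₀²·n·x̄)/(σ² + n·σ₀²) = (3.0625·38.54 + 11.0224·458.63)/135.3313 = 5173.232062/135.3313 = 38.2264.

38.2264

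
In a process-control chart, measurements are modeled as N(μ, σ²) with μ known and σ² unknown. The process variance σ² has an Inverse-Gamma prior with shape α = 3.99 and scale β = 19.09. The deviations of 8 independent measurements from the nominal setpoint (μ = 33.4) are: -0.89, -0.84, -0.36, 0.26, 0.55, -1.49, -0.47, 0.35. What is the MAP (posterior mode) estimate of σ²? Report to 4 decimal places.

2.3771

With known mean μ and an Inverse-Gamma(α, β) prior on σ², the Normal likelihood is conjugate: posterior is Inv-Gamma(α + n/2, β + Σ(xᵢ−μ)²/2).
Σ(xᵢ−μ)² = (-0.89)² + (-0.84)² + (-0.36)² + (0.26)² + (0.55)² + (-1.49)² + (-0.47)² + (0.35)² = 4.5609.
Posterior: Inv-Gamma(3.99 + 8/2, 19.09 + 4.5609/2) = Inv-Gamma(7.99, 21.37045).
Mode = β/(α+1) = 21.37045/8.99 = 2.3771.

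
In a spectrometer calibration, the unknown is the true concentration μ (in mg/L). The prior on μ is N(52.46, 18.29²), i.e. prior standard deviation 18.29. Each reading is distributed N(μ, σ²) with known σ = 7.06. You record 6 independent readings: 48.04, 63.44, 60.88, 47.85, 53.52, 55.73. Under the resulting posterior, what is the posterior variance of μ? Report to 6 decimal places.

8.105970

For Normal data with known variance σ², a Normal(μ₀, σ₀²) prior on μ is conjugate. Posterior precision = 1/σ₀² + n/σ²; posterior mean is the precision-weighted average of μ₀ and x̄.
σ₀² = 18.29² = 334.5241, σ² = 7.06² = 49.8436; σ² + n·σ₀² = 49.8436 + 6·334.5241 = 2056.9882.
Posterior precision = 1/σ₀² + n/σ² = 1/334.5241 + 6/49.8436 = (σ² + n·σ₀²)/(σ₀²σ²) = 2056.9882/(334.5241·49.8436); posterior variance σₙ² = σ₀²σ²/(σ² + n·σ₀²) = 334.5241·49.8436/2056.9882 = 8.105970.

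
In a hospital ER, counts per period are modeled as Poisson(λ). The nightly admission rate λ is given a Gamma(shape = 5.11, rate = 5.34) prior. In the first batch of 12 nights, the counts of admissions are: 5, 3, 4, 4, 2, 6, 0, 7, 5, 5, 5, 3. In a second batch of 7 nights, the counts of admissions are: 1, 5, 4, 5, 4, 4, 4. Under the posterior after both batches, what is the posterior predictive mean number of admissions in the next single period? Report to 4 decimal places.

With a Gamma(shape α, rate β) prior, the Poisson likelihood is conjugate: the posterior is Gamma(α + ΣXᵢ, β + n).
Batch 1: sum of counts S = 49 over n = 12 nights.
After batch 1: Gamma(α+S, β+n) = Gamma(5.11+49, 5.34+12) = Gamma(54.11, 17.34).
Batch 2: sum of counts S = 27 over n = 7 nights.
After batch 2: Gamma(α+S, β+n) = Gamma(54.11+27, 17.34+7) = Gamma(81.11, 24.34).
The predictive distribution for one future period is NegBinom with mean α/β = 3.3324.

3.3324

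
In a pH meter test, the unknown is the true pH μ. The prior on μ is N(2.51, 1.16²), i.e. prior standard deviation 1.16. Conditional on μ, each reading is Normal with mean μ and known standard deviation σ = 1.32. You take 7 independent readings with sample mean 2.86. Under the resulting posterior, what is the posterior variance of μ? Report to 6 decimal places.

0.210057

For Normal data with known variance σ², a Normal(μ₀, σ₀²) prior on μ is conjugate. Posterior precision = 1/σ₀² + n/σ²; posterior mean is the precision-weighted average of μ₀ and x̄.
σ₀² = 1.16² = 1.3456, σ² = 1.32² = 1.7424; σ² + n·σ₀² = 1.7424 + 7·1.3456 = 11.1616.
Posterior precision = 1/σ₀² + n/σ² = 1/1.3456 + 7/1.7424 = (σ² + n·σ₀²)/(σ₀²σ²) = 11.1616/(1.3456·1.7424); posterior variance σₙ² = σ₀²σ²/(σ² + n·σ₀²) = 1.3456·1.7424/11.1616 = 0.210057.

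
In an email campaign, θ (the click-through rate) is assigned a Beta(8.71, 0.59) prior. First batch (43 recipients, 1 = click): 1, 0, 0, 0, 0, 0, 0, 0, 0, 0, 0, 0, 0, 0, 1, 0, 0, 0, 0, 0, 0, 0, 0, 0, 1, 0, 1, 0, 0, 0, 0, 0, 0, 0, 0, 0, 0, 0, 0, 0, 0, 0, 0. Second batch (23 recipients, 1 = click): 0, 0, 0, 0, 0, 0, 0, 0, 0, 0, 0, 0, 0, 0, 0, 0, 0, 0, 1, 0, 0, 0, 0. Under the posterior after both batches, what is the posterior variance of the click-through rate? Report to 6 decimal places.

0.001952

The Beta prior is conjugate to a Binomial/Bernoulli likelihood; the update adds successes to α and failures to β.
After batch 1: Beta(8.71+4, 0.59+39) = Beta(12.71, 39.59).
After batch 2: Beta(12.71+1, 39.59+22) = Beta(13.71, 61.59).
Var = αβ/((α+β)²(α+β+1)) = 13.71·61.59/(75.30²·76.30) = 0.001952.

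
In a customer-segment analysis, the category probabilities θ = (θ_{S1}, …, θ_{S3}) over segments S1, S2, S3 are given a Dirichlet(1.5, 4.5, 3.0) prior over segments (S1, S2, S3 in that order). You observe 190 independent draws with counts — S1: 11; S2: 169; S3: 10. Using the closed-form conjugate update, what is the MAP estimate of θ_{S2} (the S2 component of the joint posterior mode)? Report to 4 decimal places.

0.8801

The Dirichlet prior is conjugate to the Multinomial likelihood: each posterior αⱼ = prior αⱼ + observed count nⱼ.
Posterior concentration: (12.5, 173.5, 13.0), total = 199.0.
Joint mode component: (α_{S2}−1)/(Σα−K) = 172.5/196.0 = 0.8801.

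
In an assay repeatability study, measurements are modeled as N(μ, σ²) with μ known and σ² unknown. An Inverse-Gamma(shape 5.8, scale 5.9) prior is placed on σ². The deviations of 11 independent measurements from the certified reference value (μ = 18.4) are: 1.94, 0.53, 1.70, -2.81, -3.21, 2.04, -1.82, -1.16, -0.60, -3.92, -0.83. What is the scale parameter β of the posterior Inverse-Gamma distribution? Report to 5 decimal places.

With known mean μ and an Inverse-Gamma(α, β) prior on σ², the Normal likelihood is conjugate: posterior is Inv-Gamma(α + n/2, β + Σ(xᵢ−μ)²/2).
Σ(xᵢ−μ)² = (1.94)² + (0.53)² + (1.70)² + (-2.81)² + (-3.21)² + (2.04)² + (-1.82)² + (-1.16)² + (-0.60)² + (-3.92)² + (-0.83)² = 50.3696.
Posterior: Inv-Gamma(5.8 + 11/2, 5.9 + 50.3696/2) = Inv-Gamma(11.30, 31.08480).
Posterior β = 31.08480.

31.08480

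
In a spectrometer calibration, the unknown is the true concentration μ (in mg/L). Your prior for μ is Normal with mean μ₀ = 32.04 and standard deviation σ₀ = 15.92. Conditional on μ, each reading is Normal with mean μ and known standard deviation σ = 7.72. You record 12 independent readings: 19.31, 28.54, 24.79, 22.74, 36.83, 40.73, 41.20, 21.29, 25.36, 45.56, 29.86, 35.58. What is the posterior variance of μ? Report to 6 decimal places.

For Normal data with known variance σ², a Normal(μ₀, σ₀²) prior on μ is conjugate. Posterior precision = 1/σ₀² + n/σ²; posterior mean is the precision-weighted average of μ₀ and x̄.
σ₀² = 15.92² = 253.4464, σ² = 7.72² = 59.5984; σ² + n·σ₀² = 59.5984 + 12·253.4464 = 3100.9552.
Posterior precision = 1/σ₀² + n/σ² = 1/253.4464 + 12/59.5984 = (σ² + n·σ₀²)/(σ₀²σ²) = 3100.9552/(253.4464·59.5984); posterior variance σₙ² = σ₀²σ²/(σ² + n·σ₀²) = 253.4464·59.5984/3100.9552 = 4.871080.

4.871080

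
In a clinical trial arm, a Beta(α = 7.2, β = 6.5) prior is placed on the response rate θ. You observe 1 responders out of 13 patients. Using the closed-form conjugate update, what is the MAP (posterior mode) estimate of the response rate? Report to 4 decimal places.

The Beta prior is conjugate to a Binomial/Bernoulli likelihood; the update adds successes to α and failures to β.
Posterior: Beta(α+k, β+n−k) = Beta(7.2+1, 6.5+12) = Beta(8.2, 18.5).
Mode of Beta(a,b) for a,b>1 is (a−1)/(a+b−2) = 7.2/24.7 = 0.2915.

0.2915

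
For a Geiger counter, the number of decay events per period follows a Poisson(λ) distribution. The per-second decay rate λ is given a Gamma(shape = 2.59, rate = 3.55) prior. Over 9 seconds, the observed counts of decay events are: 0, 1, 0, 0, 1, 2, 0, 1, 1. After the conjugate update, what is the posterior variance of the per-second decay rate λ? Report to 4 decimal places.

With a Gamma(shape α, rate β) prior, the Poisson likelihood is conjugate: the posterior is Gamma(α + ΣXᵢ, β + n).
Sum of counts S = 6 over n = 9 seconds.
Posterior: Gamma(α+S, β+n) = Gamma(2.59+6, 3.55+9) = Gamma(8.59, 12.55).
Var = α/β² = 8.59/12.55² = 0.0545.

0.0545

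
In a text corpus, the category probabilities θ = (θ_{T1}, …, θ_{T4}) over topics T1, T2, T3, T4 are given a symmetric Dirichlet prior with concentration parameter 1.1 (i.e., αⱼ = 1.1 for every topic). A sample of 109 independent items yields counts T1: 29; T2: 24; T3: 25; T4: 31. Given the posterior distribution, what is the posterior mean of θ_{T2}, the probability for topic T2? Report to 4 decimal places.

0.2213

The Dirichlet prior is conjugate to the Multinomial likelihood: each posterior αⱼ = prior αⱼ + observed count nⱼ.
Posterior concentration: (30.1, 25.1, 26.1, 32.1), total = 113.4.
E[θ_{T2}|data] = α_{T2}/Σα = 25.1/113.4 = 0.2213.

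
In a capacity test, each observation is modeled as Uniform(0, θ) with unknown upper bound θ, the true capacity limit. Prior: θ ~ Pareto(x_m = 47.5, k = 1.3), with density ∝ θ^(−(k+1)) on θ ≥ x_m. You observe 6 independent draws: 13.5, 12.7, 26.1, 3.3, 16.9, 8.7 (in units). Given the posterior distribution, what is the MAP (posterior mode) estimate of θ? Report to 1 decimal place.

A Pareto(scale x_m, shape k) prior on the upper bound θ of Uniform(0, θ) is conjugate: posterior is Pareto(max(x_m, max xᵢ), k + n).
Sample maximum = 26.1; prior scale x_m = 47.5 → posterior scale = max = 47.5.
Posterior shape = 1.3 + 6 = 7.3.
The Pareto density is decreasing on [x_m, ∞), so the mode is x_m = 47.5.

47.5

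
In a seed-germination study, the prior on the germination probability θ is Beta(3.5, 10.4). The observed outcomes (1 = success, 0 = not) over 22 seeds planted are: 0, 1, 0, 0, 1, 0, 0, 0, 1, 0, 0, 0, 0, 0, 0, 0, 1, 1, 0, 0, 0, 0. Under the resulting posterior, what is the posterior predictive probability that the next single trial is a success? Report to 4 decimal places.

0.2368

The Beta prior is conjugate to a Binomial/Bernoulli likelihood; the update adds successes to α and failures to β.
Posterior: Beta(α+k, β+n−k) = Beta(3.5+5, 10.4+17) = Beta(8.5, 27.4).
For a single future Bernoulli trial, P(success | data) = α/(α+β) = 0.2368.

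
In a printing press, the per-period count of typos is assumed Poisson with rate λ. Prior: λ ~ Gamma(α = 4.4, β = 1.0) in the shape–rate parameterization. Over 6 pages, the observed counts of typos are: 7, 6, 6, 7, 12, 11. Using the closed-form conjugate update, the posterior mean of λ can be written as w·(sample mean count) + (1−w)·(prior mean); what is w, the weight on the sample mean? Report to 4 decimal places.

With a Gamma(shape α, rate β) prior, the Poisson likelihood is conjugate: the posterior is Gamma(α + ΣXᵢ, β + n).
Posterior mean = (α₀+S)/(β₀+n) = [n/(β₀+n)]·(S/n) + [β₀/(β₀+n)]·(α₀/β₀), so only n and β₀ enter the weight.
Weight on data w = n/(β₀+n) = 6/(1.0+6) = 6/7.0 = 0.8571.

0.8571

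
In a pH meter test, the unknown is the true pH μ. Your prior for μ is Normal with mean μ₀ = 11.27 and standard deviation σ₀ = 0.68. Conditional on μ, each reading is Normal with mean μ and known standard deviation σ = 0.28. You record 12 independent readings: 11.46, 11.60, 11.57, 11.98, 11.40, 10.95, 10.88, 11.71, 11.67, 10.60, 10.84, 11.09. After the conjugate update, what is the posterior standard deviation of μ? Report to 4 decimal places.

0.0803

For Normal data with known variance σ², a Normal(μ₀, σ₀²) prior on μ is conjugate. Posterior precision = 1/σ₀² + n/σ²; posterior mean is the precision-weighted average of μ₀ and x̄.
σ₀² = 0.68² = 0.4624, σ² = 0.28² = 0.0784; σ² + n·σ₀² = 0.0784 + 12·0.4624 = 5.6272.
Posterior precision = 1/σ₀² + n/σ² = 1/0.4624 + 12/0.0784 = (σ² + n·σ₀²)/(σ₀²σ²) = 5.6272/(0.4624·0.0784); posterior variance σₙ² = σ₀²σ²/(σ² + n·σ₀²) = 0.4624·0.0784/5.6272 = 0.006442.
Posterior SD = √σₙ² = √(0.4624·0.0784/5.6272) = 0.0803.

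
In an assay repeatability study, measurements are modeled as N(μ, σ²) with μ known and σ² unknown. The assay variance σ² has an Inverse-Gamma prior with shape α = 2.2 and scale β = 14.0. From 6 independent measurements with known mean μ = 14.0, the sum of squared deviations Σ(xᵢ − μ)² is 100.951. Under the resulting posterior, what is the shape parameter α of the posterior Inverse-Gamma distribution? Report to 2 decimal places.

5.20

With known mean μ and an Inverse-Gamma(α, β) prior on σ², the Normal likelihood is conjugate: posterior is Inv-Gamma(α + n/2, β + Σ(xᵢ−μ)²/2).
Posterior: Inv-Gamma(2.2 + 6/2, 14.0 + 100.951/2) = Inv-Gamma(5.20, 64.4755).
Posterior α = 5.20.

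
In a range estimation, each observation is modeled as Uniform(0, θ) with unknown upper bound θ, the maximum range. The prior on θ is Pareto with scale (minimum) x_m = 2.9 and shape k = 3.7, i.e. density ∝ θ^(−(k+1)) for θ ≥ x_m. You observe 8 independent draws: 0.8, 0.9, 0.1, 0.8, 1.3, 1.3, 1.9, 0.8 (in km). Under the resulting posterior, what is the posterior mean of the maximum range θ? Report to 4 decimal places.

A Pareto(scale x_m, shape k) prior on the upper bound θ of Uniform(0, θ) is conjugate: posterior is Pareto(max(x_m, max xᵢ), k + n).
Sample maximum = 1.9; prior scale x_m = 2.9 → posterior scale = max = 2.9.
Posterior shape = 3.7 + 8 = 11.7.
E[θ|data] = k·x_m/(k−1) = 11.7·2.9/10.7 = 3.1710.

3.1710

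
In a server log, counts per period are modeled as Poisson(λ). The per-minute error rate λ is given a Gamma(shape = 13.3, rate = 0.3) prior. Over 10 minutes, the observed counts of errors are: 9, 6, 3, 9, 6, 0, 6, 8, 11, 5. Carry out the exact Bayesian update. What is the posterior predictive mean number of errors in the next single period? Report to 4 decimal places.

7.4078

With a Gamma(shape α, rate β) prior, the Poisson likelihood is conjugate: the posterior is Gamma(α + ΣXᵢ, β + n).
Sum of counts S = 63 over n = 10 minutes.
Posterior: Gamma(α+S, β+n) = Gamma(13.3+63, 0.3+10) = Gamma(76.3, 10.3).
The predictive distribution for one future period is NegBinom with mean α/β = 7.4078.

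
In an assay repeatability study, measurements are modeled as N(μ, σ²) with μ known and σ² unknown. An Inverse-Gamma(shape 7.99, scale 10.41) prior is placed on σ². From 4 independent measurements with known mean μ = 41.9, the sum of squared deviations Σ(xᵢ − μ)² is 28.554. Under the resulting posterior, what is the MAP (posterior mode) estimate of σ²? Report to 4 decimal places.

With known mean μ and an Inverse-Gamma(α, β) prior on σ², the Normal likelihood is conjugate: posterior is Inv-Gamma(α + n/2, β + Σ(xᵢ−μ)²/2).
Posterior: Inv-Gamma(7.99 + 4/2, 10.41 + 28.554/2) = Inv-Gamma(9.99, 24.6870).
Mode = β/(α+1) = 24.6870/10.99 = 2.2463.

2.2463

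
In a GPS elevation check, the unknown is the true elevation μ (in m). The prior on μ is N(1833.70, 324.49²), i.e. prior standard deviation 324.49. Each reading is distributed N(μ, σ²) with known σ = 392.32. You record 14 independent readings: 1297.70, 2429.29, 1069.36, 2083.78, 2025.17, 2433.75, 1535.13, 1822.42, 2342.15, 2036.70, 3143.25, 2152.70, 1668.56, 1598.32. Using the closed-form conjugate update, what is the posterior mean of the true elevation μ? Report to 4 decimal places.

For Normal data with known variance σ², a Normal(μ₀, σ₀²) prior on μ is conjugate. Posterior precision = 1/σ₀² + n/σ²; posterior mean is the precision-weighted average of μ₀ and x̄.
Σxᵢ = 1297.70 + 2429.29 + 1069.36 + 2083.78 + 2025.17 + 2433.75 + 1535.13 + 1822.42 + 2342.15 + 2036.70 + 3143.25 + 2152.70 + 1668.56 + 1598.32 = 27638.28, so n·x̄ = 27638.28.
σ₀² = 324.49² = 105293.7601, σ² = 392.32² = 153914.9824; σ² + n·σ₀² = 153914.9824 + 14·105293.7601 = 1628027.6238.
Posterior mean = (μ₀/σ₀² + n·x̄/σ²)/(1/σ₀² + n/σ²) = (σ²·μ₀ + σ₀²·n·x̄)/(σ² + n·σ₀²) = (153914.9824·1833.70 + 105293.7601·27638.28)/1628027.6238 = 3192372327.123508/1628027.6238 = 1960.8834.

1960.8834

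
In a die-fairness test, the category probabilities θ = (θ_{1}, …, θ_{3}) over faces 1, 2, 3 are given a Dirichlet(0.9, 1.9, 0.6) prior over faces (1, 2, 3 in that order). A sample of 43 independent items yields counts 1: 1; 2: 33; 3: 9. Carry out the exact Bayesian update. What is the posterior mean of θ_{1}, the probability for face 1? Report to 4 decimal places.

The Dirichlet prior is conjugate to the Multinomial likelihood: each posterior αⱼ = prior αⱼ + observed count nⱼ.
Posterior concentration: (1.9, 34.9, 9.6), total = 46.4.
E[θ_{1}|data] = α_{1}/Σα = 1.9/46.4 = 0.0409.

0.0409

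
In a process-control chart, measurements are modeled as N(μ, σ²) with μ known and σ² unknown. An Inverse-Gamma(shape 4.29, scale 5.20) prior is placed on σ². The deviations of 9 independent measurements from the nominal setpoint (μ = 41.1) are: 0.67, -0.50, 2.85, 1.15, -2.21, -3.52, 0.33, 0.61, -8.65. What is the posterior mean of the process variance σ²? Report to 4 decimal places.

7.2607

With known mean μ and an Inverse-Gamma(α, β) prior on σ², the Normal likelihood is conjugate: posterior is Inv-Gamma(α + n/2, β + Σ(xᵢ−μ)²/2).
Σ(xᵢ−μ)² = (0.67)² + (-0.50)² + (2.85)² + (1.15)² + (-2.21)² + (-3.52)² + (0.33)² + (0.61)² + (-8.65)² = 102.7219.
Posterior: Inv-Gamma(4.29 + 9/2, 5.20 + 102.7219/2) = Inv-Gamma(8.79, 56.56095).
E[σ²|data] = β/(α−1) = 56.56095/7.79 = 7.2607.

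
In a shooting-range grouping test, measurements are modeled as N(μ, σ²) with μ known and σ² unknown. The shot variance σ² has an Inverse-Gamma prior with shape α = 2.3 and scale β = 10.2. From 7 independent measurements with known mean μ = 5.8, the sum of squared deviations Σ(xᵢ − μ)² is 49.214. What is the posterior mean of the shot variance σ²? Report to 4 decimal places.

With known mean μ and an Inverse-Gamma(α, β) prior on σ², the Normal likelihood is conjugate: posterior is Inv-Gamma(α + n/2, β + Σ(xᵢ−μ)²/2).
Posterior: Inv-Gamma(2.3 + 7/2, 10.2 + 49.214/2) = Inv-Gamma(5.80, 34.8070).
E[σ²|data] = β/(α−1) = 34.8070/4.80 = 7.2515.

7.2515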